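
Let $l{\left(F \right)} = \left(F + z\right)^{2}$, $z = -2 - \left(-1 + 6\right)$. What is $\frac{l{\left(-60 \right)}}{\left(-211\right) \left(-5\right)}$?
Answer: $\frac{4489}{1055} \approx 4.255$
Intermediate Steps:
$z = -7$ ($z = -2 - 5 = -7$)
$l{\left(F \right)} = \left(-7 + F\right)^{2}$ ($l{\left(F \right)} = \left(F - 7\right)^{2} = \left(-7 + F\right)^{2}$)
$\frac{l{\left(-60 \right)}}{\left(-211\right) \left(-5\right)} = \frac{\left(-7 - 60\right)^{2}}{\left(-211\right) \left(-5\right)} = \frac{\left(-67\right)^{2}}{1055} = 4489 \cdot \frac{1}{1055} = \frac{4489}{1055}$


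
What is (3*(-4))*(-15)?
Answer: 180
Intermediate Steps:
(3*(-4))*(-15) = -12*(-15) = 180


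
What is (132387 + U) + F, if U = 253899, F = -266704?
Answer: 119582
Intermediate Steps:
(132387 + U) + F = (132387 + 253899) - 266704 = 386286 - 266704 = 119582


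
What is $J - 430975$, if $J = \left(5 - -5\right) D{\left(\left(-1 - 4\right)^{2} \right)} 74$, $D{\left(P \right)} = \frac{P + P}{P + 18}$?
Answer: $- \frac{18494925}{43} \approx -4.3011 \cdot 10^{5}$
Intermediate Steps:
$D{\left(P \right)} = \frac{2 P}{18 + P}$
$J = \frac{37000}{43}$ ($J = \left(5 - -5\right) \frac{2 \left(-1 - 4\right)^{2}}{18 + \left(-1 - 4\right)^{2}} \cdot 74 = \left(5 + 5\right) \frac{2 \left(-5\right)^{2}}{18 + \left(-5\right)^{2}} \cdot 74 = 10 \cdot 2 \cdot 25 \frac{1}{18 + 25} \cdot 74 = 10 \cdot 2 \cdot 25 \cdot \frac{1}{43} \cdot 74 = 10 \cdot \frac{50}{43} \cdot 74 = \frac{500}{43} \cdot 74 = \frac{37000}{43} \approx 860.46$)
$J - 430975 = \frac{37000}{43} - 430975 = - \frac{18494925}{43}$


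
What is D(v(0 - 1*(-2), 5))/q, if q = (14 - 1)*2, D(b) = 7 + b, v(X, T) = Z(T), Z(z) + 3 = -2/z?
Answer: 9/65 ≈ 0.13846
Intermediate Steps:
Z(z) = -3 - 2/z
v(X, T) = -3 - 2/T
q = 26 (q = 13*2 = 26)
D(v(0 - 1*(-2), 5))/q = (7 + (-3 - 2/5))/26 = (7 + (-3 - 2*⅕))*(1/26) = (7 + (-3 - ⅖))*(1/26) = (7 - 17/5)*(1/26) = (18/5)*(1/26) = 9/65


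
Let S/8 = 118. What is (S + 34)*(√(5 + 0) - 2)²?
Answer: 8802 - 3912*√5 ≈ 54.502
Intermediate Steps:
S = 944 (S = 8*118 = 944)
(S + 34)*(√(5 + 0) - 2)² = (944 + 34)*(√(5 + 0) - 2)² = 978*(√5 - 2)² = 978*(-2 + √5)²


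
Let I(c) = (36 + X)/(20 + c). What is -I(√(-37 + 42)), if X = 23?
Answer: -236/79 + 59*√5/395 ≈ -2.6533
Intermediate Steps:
I(c) = 59/(20 + c) (I(c) = (36 + 23)/(20 + c) = 59/(20 + c))
-I(√(-37 + 42)) = -59/(20 + √(-37 + 42)) = -59/(20 + √5)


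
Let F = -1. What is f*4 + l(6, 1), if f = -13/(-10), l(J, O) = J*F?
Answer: -⅘ ≈ -0.80000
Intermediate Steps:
l(J, O) = -J (l(J, O) = J*(-1) = -J)
f = 13/10 (f = -13*(-⅒) = 13/10 ≈ 1.3000)
f*4 + l(6, 1) = (13/10)*4 - 1*6 = 26/5 - 6 = -⅘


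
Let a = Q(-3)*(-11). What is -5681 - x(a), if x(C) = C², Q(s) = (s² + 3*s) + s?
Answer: -6770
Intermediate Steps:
Q(s) = s² + 4*s
a = 33 (a = -3*(4 - 3)*(-11) = -3*1*(-11) = -3*(-11) = 33)
-5681 - x(a) = -5681 - 1*33² = -5681 - 1*1089 = -5681 - 1089 = -6770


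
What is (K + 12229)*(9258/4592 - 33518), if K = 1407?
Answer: -37475964413/82 ≈ -4.5702e+8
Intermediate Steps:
(K + 12229)*(9258/4592 - 33518) = (1407 + 12229)*(9258/4592 - 33518) = 13636*(9258*(1/4592) - 33518) = 13636*(4629/2296 - 33518) = 13636*(-76952699/2296) = -37475964413/82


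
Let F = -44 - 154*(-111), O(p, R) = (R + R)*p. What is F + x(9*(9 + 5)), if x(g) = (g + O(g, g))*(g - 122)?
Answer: 144562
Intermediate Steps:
O(p, R) = 2*R*p (O(p, R) = (2*R)*p = 2*R*p)
x(g) = (-122 + g)*(g + 2*g²) (x(g) = (g + 2*g*g)*(g - 122) = (g + 2*g²)*(-122 + g) = (-122 + g)*(g + 2*g²))
F = 17050 (F = -44 + 17094 = 17050)
F + x(9*(9 + 5)) = 17050 + (9*(9 + 5))*(-122 - 2187*(9 + 5) + 2*(9*(9 + 5))²) = 17050 + (9*14)*(-122 - 2187*14 + 2*(9*14)²) = 17050 + 126*(-122 - 243*126 + 2*126²) = 17050 + 126*(-122 - 30618 + 2*15876) = 17050 + 126*(-122 - 30618 + 31752) = 17050 + 126*1012 = 17050 + 127512 = 144562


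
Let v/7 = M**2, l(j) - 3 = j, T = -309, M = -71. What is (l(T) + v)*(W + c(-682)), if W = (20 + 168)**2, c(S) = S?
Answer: 1212511422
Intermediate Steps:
l(j) = 3 + j
v = 35287 (v = 7*(-71)**2 = 7*5041 = 35287)
W = 35344 (W = 188**2 = 35344)
(l(T) + v)*(W + c(-682)) = ((3 - 309) + 35287)*(35344 - 682) = (-306 + 35287)*34662 = 34981*34662 = 1212511422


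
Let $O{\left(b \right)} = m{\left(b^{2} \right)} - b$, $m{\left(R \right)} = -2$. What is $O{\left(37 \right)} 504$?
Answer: $-19656$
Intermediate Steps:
$O{\left(b \right)} = -2 - b$
$O{\left(37 \right)} 504 = \left(-2 - 37\right) 504 = \left(-39\right) 504 = -19656$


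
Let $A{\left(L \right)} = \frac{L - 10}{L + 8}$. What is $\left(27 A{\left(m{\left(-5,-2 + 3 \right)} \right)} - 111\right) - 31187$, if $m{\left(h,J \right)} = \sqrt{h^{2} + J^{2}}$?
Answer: $- \frac{596093}{19} + \frac{243 \sqrt{26}}{19} \approx -31308.0$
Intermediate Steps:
$m{\left(h,J \right)} = \sqrt{J^{2} + h^{2}}$
$A{\left(L \right)} = \frac{-10 + L}{8 + L}$
$\left(27 A{\left(m{\left(-5,-2 + 3 \right)} \right)} - 111\right) - 31187 = \left(27 \frac{-10 + \sqrt{\left(-2 + 3\right)^{2} + \left(-5\right)^{2}}}{8 + \sqrt{\left(-2 + 3\right)^{2} + \left(-5\right)^{2}}} - 111\right) - 31187 = \left(27 \frac{-10 + \sqrt{1^{2} + 25}}{8 + \sqrt{1^{2} + 25}} - 111\right) - 31187 = \left(27 \frac{-10 + \sqrt{1 + 25}}{8 + \sqrt{1 + 25}} - 111\right) - 31187 = \left(27 \frac{-10 + \sqrt{26}}{8 + \sqrt{26}} - 111\right) - 31187 = \left(\frac{27 \left(-10 + \sqrt{26}\right)}{8 + \sqrt{26}} - 111\right) - 31187 = \left(-111 + \frac{27 \left(-10 + \sqrt{26}\right)}{8 + \sqrt{26}}\right) - 31187 = -31298 + \frac{27 \left(-10 + \sqrt{26}\right)}{8 + \sqrt{26}}$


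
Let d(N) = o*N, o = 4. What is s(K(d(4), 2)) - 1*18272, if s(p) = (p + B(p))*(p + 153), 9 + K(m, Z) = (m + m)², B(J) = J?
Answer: 2352768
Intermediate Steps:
d(N) = 4*N
K(m, Z) = -9 + 4*m² (K(m, Z) = -9 + (m + m)² = -9 + (2*m)² = -9 + 4*m²)
s(p) = 2*p*(153 + p) (s(p) = (p + p)*(p + 153) = (2*p)*(153 + p) = 2*p*(153 + p))
s(K(d(4), 2)) - 1*18272 = 2*(-9 + 4*(4*4)²)*(153 + (-9 + 4*(4*4)²)) - 1*18272 = 2*(-9 + 4*16²)*(153 + (-9 + 4*16²)) - 18272 = 2*(-9 + 4*256)*(153 + (-9 + 4*256)) - 18272 = 2*(-9 + 1024)*(153 + (-9 + 1024)) - 18272 = 2*1015*(153 + 1015) - 18272 = 2*1015*1168 - 18272 = 2371040 - 18272 = 2352768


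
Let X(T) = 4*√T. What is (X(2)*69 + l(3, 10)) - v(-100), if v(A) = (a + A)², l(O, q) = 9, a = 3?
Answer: -9400 + 276*√2 ≈ -9009.7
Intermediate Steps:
v(A) = (3 + A)²
(X(2)*69 + l(3, 10)) - v(-100) = ((4*√2)*69 + 9) - (3 - 100)² = (276*√2 + 9) - 1*(-97)² = (9 + 276*√2) - 1*9409 = (9 + 276*√2) - 9409 = -9400 + 276*√2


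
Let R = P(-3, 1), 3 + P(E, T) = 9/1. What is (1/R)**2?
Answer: 1/36 ≈ 0.027778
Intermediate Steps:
P(E, T) = 6 (P(E, T) = -3 + 9/1 = -3 + 9*1 = -3 + 9 = 6)
R = 6
(1/R)**2 = (1/6)**2 = 1/36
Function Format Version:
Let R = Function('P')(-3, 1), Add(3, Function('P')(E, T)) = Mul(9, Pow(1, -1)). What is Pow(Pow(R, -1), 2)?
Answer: Rational(1, 36) ≈ 0.027778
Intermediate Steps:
Function('P')(E, T) = 6 (Function('P')(E, T) = Add(-3, Mul(9, Pow(1, -1))) = Add(-3, Mul(9, 1)) = Add(-3, 9) = 6)
R = 6
Pow(Pow(R, -1), 2) = Pow(Pow(6, -1), 2) = Pow(Rational(1, 6), 2) = Rational(1, 36)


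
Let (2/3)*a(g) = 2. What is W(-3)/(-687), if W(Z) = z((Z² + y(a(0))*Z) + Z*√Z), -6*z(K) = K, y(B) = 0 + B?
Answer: -I*√3/1374 ≈ -0.0012606*I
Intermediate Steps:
a(g) = 3 (a(g) = (3/2)*2 = 3)
y(B) = B
z(K) = -K/6
W(Z) = -Z/2 - Z²/6 - Z^(3/2)/6 (W(Z) = -((Z² + 3*Z) + Z*√Z)/6 = -((Z² + 3*Z) + Z^(3/2))/6 = -(Z² + Z^(3/2) + 3*Z)/6 = -Z/2 - Z²/6 - Z^(3/2)/6)
W(-3)/(-687) = (-½*(-3) - ⅙*(-3)² - (-1)*I*√3/2)/(-687) = (3/2 - ⅙*9 - (-1)*I*√3/2)*(-1/687) = (3/2 - 3/2 + I*√3/2)*(-1/687) = (I*√3/2)*(-1/687) = -I*√3/1374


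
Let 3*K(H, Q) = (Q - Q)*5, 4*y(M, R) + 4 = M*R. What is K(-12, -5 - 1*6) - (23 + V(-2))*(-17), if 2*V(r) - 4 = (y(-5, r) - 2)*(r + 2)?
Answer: 425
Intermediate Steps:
y(M, R) = -1 + M*R/4 (y(M, R) = -1 + (M*R)/4 = -1 + M*R/4)
V(r) = 2 + (-3 - 5*r/4)*(2 + r)/2 (V(r) = 2 + (((-1 + (¼)*(-5)*r) - 2)*(r + 2))/2 = 2 + (((-1 - 5*r/4) - 2)*(2 + r))/2 = 2 + ((-3 - 5*r/4)*(2 + r))/2 = 2 + (-3 - 5*r/4)*(2 + r)/2)
K(H, Q) = 0 (K(H, Q) = ((Q - Q)*5)/3 = (0*5)/3 = (⅓)*0 = 0)
K(-12, -5 - 1*6) - (23 + V(-2))*(-17) = 0 - (23 + (-1 - 11/4*(-2) - 5/8*(-2)²))*(-17) = 0 - (23 + (-1 + 11/2 - 5/8*4))*(-17) = 0 - (23 + (-1 + 11/2 - 5/2))*(-17) = 0 - (23 + 2)*(-17) = 0 - 25*(-17) = 0 - 1*(-425) = 0 + 425 = 425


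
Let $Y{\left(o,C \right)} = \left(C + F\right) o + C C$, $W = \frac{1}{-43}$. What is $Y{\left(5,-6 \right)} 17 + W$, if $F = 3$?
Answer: $\frac{15350}{43} \approx 356.98$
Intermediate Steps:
$W = - \frac{1}{43} \approx -0.023256$
$Y{\left(o,C \right)} = C^{2} + o \left(3 + C\right)$ ($Y{\left(o,C \right)} = \left(C + 3\right) o + C C = \left(3 + C\right) o + C^{2} = o \left(3 + C\right) + C^{2} = C^{2} + o \left(3 + C\right)$)
$Y{\left(5,-6 \right)} 17 + W = \left(\left(-6\right)^{2} + 3 \cdot 5 - 30\right) 17 - \frac{1}{43} = \left(36 + 15 - 30\right) 17 - \frac{1}{43} = 21 \cdot 17 - \frac{1}{43} = 357 - \frac{1}{43} = \frac{15350}{43}$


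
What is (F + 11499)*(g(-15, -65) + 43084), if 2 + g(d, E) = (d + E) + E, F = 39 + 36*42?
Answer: 560327850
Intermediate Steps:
F = 1551 (F = 39 + 1512 = 1551)
g(d, E) = -2 + d + 2*E (g(d, E) = -2 + ((d + E) + E) = -2 + ((E + d) + E) = -2 + (d + 2*E) = -2 + d + 2*E)
(F + 11499)*(g(-15, -65) + 43084) = (1551 + 11499)*((-2 - 15 + 2*(-65)) + 43084) = 13050*((-2 - 15 - 130) + 43084) = 13050*(-147 + 43084) = 13050*42937 = 560327850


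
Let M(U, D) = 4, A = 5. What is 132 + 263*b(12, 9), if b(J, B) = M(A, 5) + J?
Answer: 4340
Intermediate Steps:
b(J, B) = 4 + J
132 + 263*b(12, 9) = 132 + 263*(4 + 12) = 132 + 263*16 = 132 + 4208 = 4340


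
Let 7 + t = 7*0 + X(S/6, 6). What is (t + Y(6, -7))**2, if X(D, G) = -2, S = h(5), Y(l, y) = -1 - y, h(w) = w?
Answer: 9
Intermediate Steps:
S = 5
t = -9 (t = -7 + (7*0 - 2) = -7 + (0 - 2) = -7 - 2 = -9)
(t + Y(6, -7))**2 = (-9 + (-1 - 1*(-7)))**2 = (-9 + (-1 + 7))**2 = (-9 + 6)**2 = (-3)**2 = 9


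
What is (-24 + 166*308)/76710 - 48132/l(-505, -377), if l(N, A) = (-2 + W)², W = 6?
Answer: -461423507/153420 ≈ -3007.6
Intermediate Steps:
l(N, A) = 16 (l(N, A) = (-2 + 6)² = 4² = 16)
(-24 + 166*308)/76710 - 48132/l(-505, -377) = (-24 + 166*308)/76710 - 48132/16 = (-24 + 51128)*(1/76710) - 48132*1/16 = 51104*(1/76710) - 12033/4 = 25552/38355 - 12033/4 = -461423507/153420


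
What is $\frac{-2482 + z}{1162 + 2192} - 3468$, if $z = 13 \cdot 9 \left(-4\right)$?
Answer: $- \frac{5817311}{1677} \approx -3468.9$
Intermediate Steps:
$z = -468$ ($z = 117 \left(-4\right) = -468$)
$\frac{-2482 + z}{1162 + 2192} - 3468 = \frac{-2482 - 468}{1162 + 2192} - 3468 = - \frac{2950}{3354} - 3468 = \left(-2950\right) \frac{1}{3354} - 3468 = - \frac{1475}{1677} - 3468 = - \frac{5817311}{1677}$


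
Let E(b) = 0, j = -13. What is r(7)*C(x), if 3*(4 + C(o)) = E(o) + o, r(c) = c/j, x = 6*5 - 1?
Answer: -119/39 ≈ -3.0513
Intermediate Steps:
x = 29 (x = 30 - 1 = 29)
r(c) = -c/13 (r(c) = c/(-13) = c*(-1/13) = -c/13)
C(o) = -4 + o/3 (C(o) = -4 + (0 + o)/3 = -4 + o/3)
r(7)*C(x) = (-1/13*7)*(-4 + (1/3)*29) = -7*(-4 + 29/3)/13 = -7/13*17/3 = -119/39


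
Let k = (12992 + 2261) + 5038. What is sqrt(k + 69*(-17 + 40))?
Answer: sqrt(21878) ≈ 147.91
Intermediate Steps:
k = 20291 (k = 15253 + 5038 = 20291)
sqrt(k + 69*(-17 + 40)) = sqrt(20291 + 69*(-17 + 40)) = sqrt(20291 + 69*23) = sqrt(20291 + 1587) = sqrt(21878)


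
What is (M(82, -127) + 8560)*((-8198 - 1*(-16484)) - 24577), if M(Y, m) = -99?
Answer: -137838151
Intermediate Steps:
(M(82, -127) + 8560)*((-8198 - 1*(-16484)) - 24577) = (-99 + 8560)*((-8198 - 1*(-16484)) - 24577) = 8461*((-8198 + 16484) - 24577) = 8461*(8286 - 24577) = 8461*(-16291) = -137838151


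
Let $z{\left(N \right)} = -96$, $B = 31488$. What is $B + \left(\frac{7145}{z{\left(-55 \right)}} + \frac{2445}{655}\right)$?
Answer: $\frac{395104037}{12576} \approx 31417.0$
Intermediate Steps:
$B + \left(\frac{7145}{z{\left(-55 \right)}} + \frac{2445}{655}\right) = 31488 + \left(\frac{7145}{-96} + \frac{2445}{655}\right) = 31488 + \left(7145 \left(- \frac{1}{96}\right) + 2445 \cdot \frac{1}{655}\right) = 31488 + \left(- \frac{7145}{96} + \frac{489}{131}\right) = 31488 - \frac{889051}{12576} = \frac{395104037}{12576}$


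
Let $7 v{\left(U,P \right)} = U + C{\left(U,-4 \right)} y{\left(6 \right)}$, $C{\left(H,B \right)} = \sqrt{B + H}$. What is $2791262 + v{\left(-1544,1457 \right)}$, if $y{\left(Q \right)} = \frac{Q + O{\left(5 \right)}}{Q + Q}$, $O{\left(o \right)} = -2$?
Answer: $\frac{19537290}{7} + \frac{2 i \sqrt{43}}{7} \approx 2.791 \cdot 10^{6} + 1.8736 i$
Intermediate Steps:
$y{\left(Q \right)} = \frac{-2 + Q}{2 Q}$ ($y{\left(Q \right)} = \frac{Q - 2}{Q + Q} = \frac{-2 + Q}{2 Q}$)
$v{\left(U,P \right)} = \frac{U}{7} + \frac{\sqrt{-4 + U}}{21}$ ($v{\left(U,P \right)} = \frac{U + \sqrt{-4 + U} \frac{-2 + 6}{2 \cdot 6}}{7} = \frac{U + \sqrt{-4 + U} \frac{1}{2} \cdot \frac{1}{6} \cdot 4}{7} = \frac{U + \sqrt{-4 + U} \frac{1}{3}}{7} = \frac{U + \frac{\sqrt{-4 + U}}{3}}{7} = \frac{U}{7} + \frac{\sqrt{-4 + U}}{21}$)
$2791262 + v{\left(-1544,1457 \right)} = 2791262 + \left(\frac{1}{7} \left(-1544\right) + \frac{\sqrt{-4 - 1544}}{21}\right) = 2791262 - \left(\frac{1544}{7} - \frac{\sqrt{-1548}}{21}\right) = 2791262 - \left(\frac{1544}{7} - \frac{6 i \sqrt{43}}{21}\right) = 2791262 - \left(\frac{1544}{7} - \frac{2 i \sqrt{43}}{7}\right) = \frac{19537290}{7} + \frac{2 i \sqrt{43}}{7}$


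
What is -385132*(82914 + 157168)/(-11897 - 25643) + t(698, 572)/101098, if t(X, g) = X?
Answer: 1168481346123459/474402365 ≈ 2.4631e+6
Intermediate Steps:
-385132*(82914 + 157168)/(-11897 - 25643) + t(698, 572)/101098 = -385132*(82914 + 157168)/(-11897 - 25643) + 698/101098 = -385132/((-37540/240082)) + 698*(1/101098) = -385132/((-37540*1/240082)) + 349/50549 = -385132/(-18770/120041) + 349/50549 = -385132*(-120041/18770) + 349/50549 = 23115815206/9385 + 349/50549 = 1168481346123459/474402365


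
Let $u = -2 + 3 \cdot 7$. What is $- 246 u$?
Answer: $-4674$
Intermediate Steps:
$u = 19$ ($u = -2 + 21 = 19$)
$- 246 u = \left(-246\right) 19 = -4674$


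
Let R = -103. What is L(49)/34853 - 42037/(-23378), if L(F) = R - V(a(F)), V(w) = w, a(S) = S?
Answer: 1461562105/814793434 ≈ 1.7938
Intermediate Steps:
L(F) = -103 - F
L(49)/34853 - 42037/(-23378) = (-103 - 1*49)/34853 - 42037/(-23378) = (-103 - 49)*(1/34853) - 42037*(-1/23378) = -152*1/34853 + 42037/23378 = -152/34853 + 42037/23378 = 1461562105/814793434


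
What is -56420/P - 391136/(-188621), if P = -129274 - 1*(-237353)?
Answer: 31631590924/20385969059 ≈ 1.5516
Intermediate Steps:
P = 108079 (P = -129274 + 237353 = 108079)
-56420/P - 391136/(-188621) = -56420/108079 - 391136/(-188621) = -56420*1/108079 - 391136*(-1/188621) = -56420/108079 + 391136/188621 = 31631590924/20385969059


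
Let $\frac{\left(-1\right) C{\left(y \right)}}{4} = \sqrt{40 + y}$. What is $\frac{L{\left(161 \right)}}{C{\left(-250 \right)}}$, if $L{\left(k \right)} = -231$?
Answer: $- \frac{11 i \sqrt{210}}{40} \approx - 3.9851 i$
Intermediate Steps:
$C{\left(y \right)} = - 4 \sqrt{40 + y}$
$\frac{L{\left(161 \right)}}{C{\left(-250 \right)}} = - \frac{231}{\left(-4\right) \sqrt{40 - 250}} = - \frac{231}{\left(-4\right) \sqrt{-210}} = - \frac{231}{\left(-4\right) i \sqrt{210}} = - 231 \frac{i \sqrt{210}}{840} = - \frac{11 i \sqrt{210}}{40}$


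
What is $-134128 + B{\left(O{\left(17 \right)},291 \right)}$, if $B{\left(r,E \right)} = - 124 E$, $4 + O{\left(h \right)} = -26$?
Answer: $-170212$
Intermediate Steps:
$O{\left(h \right)} = -30$ ($O{\left(h \right)} = -4 - 26 = -30$)
$-134128 + B{\left(O{\left(17 \right)},291 \right)} = -134128 - 36084 = -170212$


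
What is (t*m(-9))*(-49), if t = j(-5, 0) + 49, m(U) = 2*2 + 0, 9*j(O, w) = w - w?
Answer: -9604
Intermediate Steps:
j(O, w) = 0 (j(O, w) = (w - w)/9 = (⅑)*0 = 0)
m(U) = 4 (m(U) = 4 + 0 = 4)
t = 49 (t = 0 + 49 = 49)
(t*m(-9))*(-49) = (49*4)*(-49) = 196*(-49) = -9604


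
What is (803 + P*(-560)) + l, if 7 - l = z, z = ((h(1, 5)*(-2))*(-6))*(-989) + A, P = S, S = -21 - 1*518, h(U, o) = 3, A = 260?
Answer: 337994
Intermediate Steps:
S = -539 (S = -21 - 518 = -539)
P = -539
z = -35344 (z = ((3*(-2))*(-6))*(-989) + 260 = -6*(-6)*(-989) + 260 = 36*(-989) + 260 = -35604 + 260 = -35344)
l = 35351 (l = 7 - 1*(-35344) = 7 + 35344 = 35351)
(803 + P*(-560)) + l = (803 - 539*(-560)) + 35351 = (803 + 301840) + 35351 = 302643 + 35351 = 337994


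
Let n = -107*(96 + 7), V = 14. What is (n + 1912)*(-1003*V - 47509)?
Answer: 560668059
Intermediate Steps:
n = -11021 (n = -107*103 = -11021)
(n + 1912)*(-1003*V - 47509) = (-11021 + 1912)*(-1003*14 - 47509) = -9109*(-14042 - 47509) = -9109*(-61551) = 560668059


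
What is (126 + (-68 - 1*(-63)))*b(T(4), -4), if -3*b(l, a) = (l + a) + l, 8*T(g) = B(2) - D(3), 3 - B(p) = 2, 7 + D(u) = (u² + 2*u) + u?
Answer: 1573/6 ≈ 262.17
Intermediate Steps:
D(u) = -7 + u² + 3*u (D(u) = -7 + ((u² + 2*u) + u) = -7 + (u² + 3*u) = -7 + u² + 3*u)
B(p) = 1 (B(p) = 3 - 1*2 = 3 - 2 = 1)
T(g) = -5/4 (T(g) = (1 - (-7 + 3² + 3*3))/8 = (1 - (-7 + 9 + 9))/8 = (1 - 1*11)/8 = (1 - 11)/8 = (⅛)*(-10) = -5/4)
b(l, a) = -2*l/3 - a/3 (b(l, a) = -((l + a) + l)/3 = -((a + l) + l)/3 = -(a + 2*l)/3 = -2*l/3 - a/3)
(126 + (-68 - 1*(-63)))*b(T(4), -4) = (126 + (-68 - 1*(-63)))*(-⅔*(-5/4) - ⅓*(-4)) = (126 + (-68 + 63))*(⅚ + 4/3) = (126 - 5)*(13/6) = 121*(13/6) = 1573/6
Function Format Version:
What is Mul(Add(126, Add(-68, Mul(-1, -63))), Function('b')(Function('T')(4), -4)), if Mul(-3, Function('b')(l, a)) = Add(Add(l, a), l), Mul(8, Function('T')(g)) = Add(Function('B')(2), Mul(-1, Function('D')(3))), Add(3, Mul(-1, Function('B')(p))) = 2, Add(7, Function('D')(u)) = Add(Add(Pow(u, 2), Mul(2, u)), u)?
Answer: Rational(1573, 6) ≈ 262.17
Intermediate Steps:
Function('D')(u) = Add(-7, Pow(u, 2), Mul(3, u)) (Function('D')(u) = Add(-7, Add(Add(Pow(u, 2), Mul(2, u)), u)) = Add(-7, Add(Pow(u, 2), Mul(3, u))) = Add(-7, Pow(u, 2), Mul(3, u)))
Function('B')(p) = 1 (Function('B')(p) = Add(3, Mul(-1, 2)) = Add(3, -2) = 1)
Function('T')(g) = Rational(-5, 4) (Function('T')(g) = Mul(Rational(1, 8), Add(1, Mul(-1, Add(-7, Pow(3, 2), Mul(3, 3))))) = Mul(Rational(1, 8), Add(1, Mul(-1, Add(-7, 9, 9)))) = Mul(Rational(1, 8), Add(1, Mul(-1, 11))) = Mul(Rational(1, 8), Add(1, -11)) = Mul(Rational(1, 8), -10) = Rational(-5, 4))
Function('b')(l, a) = Add(Mul(Rational(-2, 3), l), Mul(Rational(-1, 3), a)) (Function('b')(l, a) = Mul(Rational(-1, 3), Add(Add(l, a), l)) = Mul(Rational(-1, 3), Add(Add(a, l), l)) = Mul(Rational(-1, 3), Add(a, Mul(2, l))) = Add(Mul(Rational(-2, 3), l), Mul(Rational(-1, 3), a)))
Mul(Add(126, Add(-68, Mul(-1, -63))), Function('b')(Function('T')(4), -4)) = Mul(Add(126, Add(-68, Mul(-1, -63))), Add(Mul(Rational(-2, 3), Rational(-5, 4)), Mul(Rational(-1, 3), -4))) = Mul(Add(126, Add(-68, 63)), Add(Rational(5, 6), Rational(4, 3))) = Mul(Add(126, -5), Rational(13, 6)) = Mul(121, Rational(13, 6)) = Rational(1573, 6)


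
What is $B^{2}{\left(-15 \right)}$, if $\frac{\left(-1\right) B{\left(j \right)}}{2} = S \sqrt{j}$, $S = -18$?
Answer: $-19440$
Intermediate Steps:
$B{\left(j \right)} = 36 \sqrt{j}$ ($B{\left(j \right)} = - 2 \left(- 18 \sqrt{j}\right) = 36 \sqrt{j}$)
$B^{2}{\left(-15 \right)} = \left(36 \sqrt{-15}\right)^{2} = \left(36 i \sqrt{15}\right)^{2} = -19440$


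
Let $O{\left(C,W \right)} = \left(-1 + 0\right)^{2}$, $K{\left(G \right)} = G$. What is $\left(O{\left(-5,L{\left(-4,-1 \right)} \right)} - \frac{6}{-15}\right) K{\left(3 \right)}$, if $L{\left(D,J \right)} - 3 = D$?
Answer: $\frac{21}{5} \approx 4.2$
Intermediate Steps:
$L{\left(D,J \right)} = 3 + D$
$O{\left(C,W \right)} = 1$ ($O{\left(C,W \right)} = \left(-1\right)^{2} = 1$)
$\left(O{\left(-5,L{\left(-4,-1 \right)} \right)} - \frac{6}{-15}\right) K{\left(3 \right)} = \left(1 - \frac{6}{-15}\right) 3 = \left(1 - - \frac{2}{5}\right) 3 = \left(1 + \frac{2}{5}\right) 3 = \frac{7}{5} \cdot 3 = \frac{21}{5}$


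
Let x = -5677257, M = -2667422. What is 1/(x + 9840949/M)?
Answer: -2667422/15143650062403 ≈ -1.7614e-7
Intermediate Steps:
1/(x + 9840949/M) = 1/(-5677257 + 9840949/(-2667422)) = 1/(-5677257 + 9840949*(-1/2667422)) = 1/(-5677257 - 9840949/2667422) = 1/(-15143650062403/2667422) = -2667422/15143650062403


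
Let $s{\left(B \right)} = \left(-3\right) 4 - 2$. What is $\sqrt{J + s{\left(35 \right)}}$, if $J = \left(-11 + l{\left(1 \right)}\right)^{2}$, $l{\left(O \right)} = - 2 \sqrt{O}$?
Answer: $\sqrt{155} \approx 12.45$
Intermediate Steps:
$s{\left(B \right)} = -14$ ($s{\left(B \right)} = -12 - 2 = -14$)
$J = 169$ ($J = \left(-11 - 2 \sqrt{1}\right)^{2} = \left(-11 - 2\right)^{2} = \left(-13\right)^{2} = 169$)
$\sqrt{J + s{\left(35 \right)}} = \sqrt{169 - 14} = \sqrt{155}$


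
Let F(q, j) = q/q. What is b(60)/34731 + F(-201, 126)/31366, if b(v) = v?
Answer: 638897/363124182 ≈ 0.0017594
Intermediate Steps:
F(q, j) = 1
b(60)/34731 + F(-201, 126)/31366 = 60/34731 + 1/31366 = 60*(1/34731) + 1*(1/31366) = 20/11577 + 1/31366 = 638897/363124182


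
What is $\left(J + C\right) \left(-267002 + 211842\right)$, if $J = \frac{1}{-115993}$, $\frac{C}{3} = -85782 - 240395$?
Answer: $\frac{6260811485025440}{115993} \approx 5.3976 \cdot 10^{10}$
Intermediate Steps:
$C = -978531$ ($C = 3 \left(-85782 - 240395\right) = 3 \left(-326177\right) = -978531$)
$J = - \frac{1}{115993} \approx -8.6212 \cdot 10^{-6}$
$\left(J + C\right) \left(-267002 + 211842\right) = \left(- \frac{1}{115993} - 978531\right) \left(-267002 + 211842\right) = \left(- \frac{113502746284}{115993}\right) \left(-55160\right) = \frac{6260811485025440}{115993}$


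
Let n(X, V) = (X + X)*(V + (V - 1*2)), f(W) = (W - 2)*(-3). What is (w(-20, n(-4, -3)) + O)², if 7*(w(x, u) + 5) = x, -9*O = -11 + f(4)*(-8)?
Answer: 568516/3969 ≈ 143.24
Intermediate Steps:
f(W) = 6 - 3*W (f(W) = (-2 + W)*(-3) = 6 - 3*W)
n(X, V) = 2*X*(-2 + 2*V) (n(X, V) = (2*X)*(V + (V - 2)) = (2*X)*(V + (-2 + V)) = (2*X)*(-2 + 2*V) = 2*X*(-2 + 2*V))
O = -37/9 (O = -(-11 + (6 - 3*4)*(-8))/9 = -(-11 + (6 - 12)*(-8))/9 = -(-11 - 6*(-8))/9 = -(-11 + 48)/9 = -⅑*37 = -37/9 ≈ -4.1111)
w(x, u) = -5 + x/7
(w(-20, n(-4, -3)) + O)² = ((-5 + (⅐)*(-20)) - 37/9)² = ((-5 - 20/7) - 37/9)² = (-55/7 - 37/9)² = (-754/63)² = 568516/3969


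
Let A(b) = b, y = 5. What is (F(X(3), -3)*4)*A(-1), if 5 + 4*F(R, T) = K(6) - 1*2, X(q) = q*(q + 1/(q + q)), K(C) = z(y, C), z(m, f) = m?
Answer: 2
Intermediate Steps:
K(C) = 5
X(q) = q*(q + 1/(2*q))
F(R, T) = -½ (F(R, T) = -5/4 + (5 - 1*2)/4 = -5/4 + (5 - 2)/4 = -5/4 + (¼)*3 = -5/4 + ¾ = -½)
(F(X(3), -3)*4)*A(-1) = -½*4*(-1) = -2*(-1) = 2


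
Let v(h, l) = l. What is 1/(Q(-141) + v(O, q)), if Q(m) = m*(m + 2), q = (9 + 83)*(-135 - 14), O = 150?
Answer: 1/5891 ≈ 0.00016975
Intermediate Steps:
q = -13708 (q = 92*(-149) = -13708)
Q(m) = m*(2 + m)
1/(Q(-141) + v(O, q)) = 1/(-141*(2 - 141) - 13708) = 1/(-141*(-139) - 13708) = 1/(19599 - 13708) = 1/5891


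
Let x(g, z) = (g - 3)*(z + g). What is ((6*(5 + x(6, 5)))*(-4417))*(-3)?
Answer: 3021228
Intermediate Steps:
x(g, z) = (-3 + g)*(g + z)
((6*(5 + x(6, 5)))*(-4417))*(-3) = ((6*(5 + (6² - 3*6 - 3*5 + 6*5)))*(-4417))*(-3) = ((6*(5 + (36 - 18 - 15 + 30)))*(-4417))*(-3) = ((6*(5 + 33))*(-4417))*(-3) = ((6*38)*(-4417))*(-3) = (228*(-4417))*(-3) = -1007076*(-3) = 3021228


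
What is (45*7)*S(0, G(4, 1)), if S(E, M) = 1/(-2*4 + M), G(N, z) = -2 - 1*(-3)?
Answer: -45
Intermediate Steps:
G(N, z) = 1 (G(N, z) = -2 + 3 = 1)
S(E, M) = 1/(-8 + M)
(45*7)*S(0, G(4, 1)) = (45*7)/(-8 + 1) = 315/(-7) = 315*(-1/7) = -45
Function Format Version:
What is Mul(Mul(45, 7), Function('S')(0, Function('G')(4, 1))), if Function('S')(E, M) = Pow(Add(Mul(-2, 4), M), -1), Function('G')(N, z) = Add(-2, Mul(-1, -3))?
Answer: -45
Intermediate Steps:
Function('G')(N, z) = 1 (Function('G')(N, z) = Add(-2, 3) = 1)
Function('S')(E, M) = Pow(Add(-8, M), -1)
Mul(Mul(45, 7), Function('S')(0, Function('G')(4, 1))) = Mul(Mul(45, 7), Pow(Add(-8, 1), -1)) = Mul(315, Pow(-7, -1)) = Mul(315, Rational(-1, 7)) = -45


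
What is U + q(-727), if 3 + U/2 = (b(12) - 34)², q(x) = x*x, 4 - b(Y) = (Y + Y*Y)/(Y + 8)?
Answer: 13284517/25 ≈ 5.3138e+5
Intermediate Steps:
b(Y) = 4 - (Y + Y²)/(8 + Y) (b(Y) = 4 - (Y + Y*Y)/(Y + 8) = 4 - (Y + Y²)/(8 + Y))
q(x) = x²
U = 71292/25 (U = -6 + 2*((32 - 1*12² + 3*12)/(8 + 12) - 34)² = -6 + 2*((32 - 1*144 + 36)/20 - 34)² = -6 + 2*((32 - 144 + 36)/20 - 34)² = -6 + 2*((1/20)*(-76) - 34)² = -6 + 2*(-19/5 - 34)² = -6 + 2*(-189/5)² = -6 + 2*(35721/25) = -6 + 71442/25 = 71292/25 ≈ 2851.7)
U + q(-727) = 71292/25 + (-727)² = 71292/25 + 528529 = 13284517/25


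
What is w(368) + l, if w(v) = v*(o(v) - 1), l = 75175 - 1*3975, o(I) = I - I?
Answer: 70832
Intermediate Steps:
o(I) = 0
l = 71200 (l = 75175 - 3975 = 71200)
w(v) = -v (w(v) = v*(0 - 1) = v*(-1) = -v)
w(368) + l = -1*368 + 71200 = -368 + 71200 = 70832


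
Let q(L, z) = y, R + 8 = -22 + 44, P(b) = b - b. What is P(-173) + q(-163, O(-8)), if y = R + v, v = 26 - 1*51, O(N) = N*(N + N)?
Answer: -11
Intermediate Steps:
P(b) = 0
R = 14 (R = -8 + (-22 + 44) = -8 + 22 = 14)
O(N) = 2*N² (O(N) = N*(2*N) = 2*N²)
v = -25 (v = 26 - 51 = -25)
y = -11 (y = 14 - 25 = -11)
q(L, z) = -11
P(-173) + q(-163, O(-8)) = 0 - 11 = -11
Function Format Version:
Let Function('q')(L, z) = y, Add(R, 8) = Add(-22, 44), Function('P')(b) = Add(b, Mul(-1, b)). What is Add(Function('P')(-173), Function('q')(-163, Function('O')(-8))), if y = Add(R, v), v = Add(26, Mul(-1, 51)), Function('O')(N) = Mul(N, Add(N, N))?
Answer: -11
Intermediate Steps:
Function('P')(b) = 0
R = 14 (R = Add(-8, Add(-22, 44)) = Add(-8, 22) = 14)
Function('O')(N) = Mul(2, Pow(N, 2)) (Function('O')(N) = Mul(N, Mul(2, N)) = Mul(2, Pow(N, 2)))
v = -25 (v = Add(26, -51) = -25)
y = -11 (y = Add(14, -25) = -11)
Function('q')(L, z) = -11
Add(Function('P')(-173), Function('q')(-163, Function('O')(-8))) = Add(0, -11) = -11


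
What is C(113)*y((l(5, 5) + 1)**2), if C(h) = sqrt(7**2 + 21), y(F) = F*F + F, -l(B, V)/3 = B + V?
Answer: 708122*sqrt(70) ≈ 5.9246e+6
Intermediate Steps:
l(B, V) = -3*B - 3*V (l(B, V) = -3*(B + V) = -3*B - 3*V)
y(F) = F + F**2 (y(F) = F**2 + F = F + F**2)
C(h) = sqrt(70) (C(h) = sqrt(49 + 21) = sqrt(70))
C(113)*y((l(5, 5) + 1)**2) = sqrt(70)*(((-3*5 - 3*5) + 1)**2*(1 + ((-3*5 - 3*5) + 1)**2)) = sqrt(70)*(((-15 - 15) + 1)**2*(1 + ((-15 - 15) + 1)**2)) = sqrt(70)*((-30 + 1)**2*(1 + (-30 + 1)**2)) = sqrt(70)*((-29)**2*(1 + (-29)**2)) = sqrt(70)*(841*(1 + 841)) = sqrt(70)*(841*842) = sqrt(70)*708122 = 708122*sqrt(70)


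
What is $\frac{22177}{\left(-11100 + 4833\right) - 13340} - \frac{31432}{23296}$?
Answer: $- \frac{20230761}{8156512} \approx -2.4803$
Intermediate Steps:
$\frac{22177}{\left(-11100 + 4833\right) - 13340} - \frac{31432}{23296} = \frac{22177}{-6267 - 13340} - \frac{3929}{2912} = \frac{22177}{-19607} - \frac{3929}{2912} = 22177 \left(- \frac{1}{19607}\right) - \frac{3929}{2912} = - \frac{22177}{19607} - \frac{3929}{2912} = - \frac{20230761}{8156512}$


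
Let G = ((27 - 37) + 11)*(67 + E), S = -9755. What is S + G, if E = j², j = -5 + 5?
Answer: -9688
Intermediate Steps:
j = 0
E = 0 (E = 0² = 0)
G = 67 (G = ((27 - 37) + 11)*(67 + 0) = (-10 + 11)*67 = 1*67 = 67)
S + G = -9755 + 67 = -9688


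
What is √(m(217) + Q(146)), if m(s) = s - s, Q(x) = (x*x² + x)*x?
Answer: 146*√21317 ≈ 21317.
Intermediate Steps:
Q(x) = x*(x + x³) (Q(x) = (x³ + x)*x = (x + x³)*x = x*(x + x³))
m(s) = 0
√(m(217) + Q(146)) = √(0 + (146² + 146⁴)) = √(0 + (21316 + 454371856)) = √(0 + 454393172) = √454393172 = 146*√21317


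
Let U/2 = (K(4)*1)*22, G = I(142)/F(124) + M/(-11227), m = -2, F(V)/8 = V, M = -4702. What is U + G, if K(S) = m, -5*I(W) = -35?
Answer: -975329219/11137184 ≈ -87.574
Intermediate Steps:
F(V) = 8*V
I(W) = 7 (I(W) = -⅕*(-35) = 7)
K(S) = -2
G = 4742973/11137184 (G = 7/((8*124)) - 4702/(-11227) = 7/992 - 4702*(-1/11227) = 7*(1/992) + 4702/11227 = 7/992 + 4702/11227 = 4742973/11137184 ≈ 0.42587)
U = -88 (U = 2*(-2*1*22) = 2*(-2*22) = 2*(-44) = -88)
U + G = -88 + 4742973/11137184 = -975329219/11137184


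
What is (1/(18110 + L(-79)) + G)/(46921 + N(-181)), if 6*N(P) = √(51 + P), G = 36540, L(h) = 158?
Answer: 281883279438369/361966211177002 - 2002538163*I*√130/723932422354004 ≈ 0.77876 - 3.1539e-5*I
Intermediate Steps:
N(P) = √(51 + P)/6
(1/(18110 + L(-79)) + G)/(46921 + N(-181)) = (1/(18110 + 158) + 36540)/(46921 + √(51 - 181)/6) = (1/18268 + 36540)/(46921 + √(-130)/6) = (1/18268 + 36540)/(46921 + (I*√130)/6) = 667512721/(18268*(46921 + I*√130/6))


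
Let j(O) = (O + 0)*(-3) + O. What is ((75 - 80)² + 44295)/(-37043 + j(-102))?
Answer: -44320/36839 ≈ -1.2031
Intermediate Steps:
j(O) = -2*O (j(O) = O*(-3) + O = -3*O + O = -2*O)
((75 - 80)² + 44295)/(-37043 + j(-102)) = ((75 - 80)² + 44295)/(-37043 - 2*(-102)) = ((-5)² + 44295)/(-37043 + 204) = (25 + 44295)/(-36839) = 44320*(-1/36839) = -44320/36839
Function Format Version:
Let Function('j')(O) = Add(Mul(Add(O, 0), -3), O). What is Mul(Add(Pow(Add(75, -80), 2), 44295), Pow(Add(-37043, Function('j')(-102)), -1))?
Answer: Rational(-44320, 36839) ≈ -1.2031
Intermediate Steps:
Function('j')(O) = Mul(-2, O) (Function('j')(O) = Add(Mul(O, -3), O) = Add(Mul(-3, O), O) = Mul(-2, O))
Mul(Add(Pow(Add(75, -80), 2), 44295), Pow(Add(-37043, Function('j')(-102)), -1)) = Mul(Add(Pow(Add(75, -80), 2), 44295), Pow(Add(-37043, Mul(-2, -102)), -1)) = Mul(Add(Pow(-5, 2), 44295), Pow(Add(-37043, 204), -1)) = Mul(Add(25, 44295), Pow(-36839, -1)) = Mul(44320, Rational(-1, 36839)) = Rational(-44320, 36839)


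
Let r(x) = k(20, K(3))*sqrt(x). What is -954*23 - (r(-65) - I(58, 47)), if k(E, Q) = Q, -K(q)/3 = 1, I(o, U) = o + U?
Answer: -21837 + 3*I*sqrt(65) ≈ -21837.0 + 24.187*I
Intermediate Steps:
I(o, U) = U + o
K(q) = -3 (K(q) = -3*1 = -3)
r(x) = -3*sqrt(x)
-954*23 - (r(-65) - I(58, 47)) = -954*23 - (-3*I*sqrt(65) - (47 + 58)) = -21942 - (-3*I*sqrt(65) - 1*105) = -21942 - (-3*I*sqrt(65) - 105) = -21942 - (-105 - 3*I*sqrt(65)) = -21942 + (105 + 3*I*sqrt(65)) = -21837 + 3*I*sqrt(65)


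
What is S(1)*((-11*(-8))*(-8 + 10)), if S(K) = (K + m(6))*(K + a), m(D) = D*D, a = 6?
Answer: 45584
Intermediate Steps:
m(D) = D**2
S(K) = (6 + K)*(36 + K) (S(K) = (K + 6**2)*(K + 6) = (K + 36)*(6 + K) = (36 + K)*(6 + K) = (6 + K)*(36 + K))
S(1)*((-11*(-8))*(-8 + 10)) = (216 + 1**2 + 42*1)*((-11*(-8))*(-8 + 10)) = (216 + 1 + 42)*(88*2) = 259*176 = 45584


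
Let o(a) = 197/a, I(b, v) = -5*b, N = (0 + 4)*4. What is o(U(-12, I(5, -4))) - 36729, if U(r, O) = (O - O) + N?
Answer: -587467/16 ≈ -36717.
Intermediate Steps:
N = 16 (N = 4*4 = 16)
U(r, O) = 16 (U(r, O) = (O - O) + 16 = 0 + 16 = 16)
o(U(-12, I(5, -4))) - 36729 = 197/16 - 36729 = -587467/16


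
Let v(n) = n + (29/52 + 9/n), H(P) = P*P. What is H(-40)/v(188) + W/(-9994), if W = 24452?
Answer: 1738083706/287922143 ≈ 6.0366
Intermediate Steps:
H(P) = P**2
v(n) = 29/52 + n + 9/n (v(n) = n + (29*(1/52) + 9/n) = n + (29/52 + 9/n) = 29/52 + n + 9/n)
H(-40)/v(188) + W/(-9994) = (-40)**2/(29/52 + 188 + 9/188) + 24452/(-9994) = 1600/(29/52 + 188 + 9*(1/188)) + 24452*(-1/9994) = 1600/(29/52 + 188 + 9/188) - 12226/4997 = 1600/(115238/611) - 12226/4997 = 1600*(611/115238) - 12226/4997 = 488800/57619 - 12226/4997 = 1738083706/287922143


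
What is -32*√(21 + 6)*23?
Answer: -2208*√3 ≈ -3824.4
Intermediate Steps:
-32*√(21 + 6)*23 = -96*√3*23 = -2208*√3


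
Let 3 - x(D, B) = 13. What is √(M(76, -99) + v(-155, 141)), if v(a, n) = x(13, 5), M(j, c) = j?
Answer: √66 ≈ 8.1240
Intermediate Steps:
x(D, B) = -10 (x(D, B) = 3 - 1*13 = 3 - 13 = -10)
v(a, n) = -10
√(M(76, -99) + v(-155, 141)) = √(76 - 10) = √66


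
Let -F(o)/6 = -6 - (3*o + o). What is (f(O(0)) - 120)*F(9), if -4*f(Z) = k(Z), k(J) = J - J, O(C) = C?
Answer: -30240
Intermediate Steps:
F(o) = 36 + 24*o (F(o) = -6*(-6 - (3*o + o)) = -6*(-6 - 4*o) = 36 + 24*o)
k(J) = 0
f(Z) = 0 (f(Z) = -1/4*0 = 0)
(f(O(0)) - 120)*F(9) = (0 - 120)*(36 + 24*9) = -120*(36 + 216) = -120*252 = -30240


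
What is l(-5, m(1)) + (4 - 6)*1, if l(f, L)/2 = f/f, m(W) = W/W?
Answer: 0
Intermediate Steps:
m(W) = 1
l(f, L) = 2 (l(f, L) = 2*(f/f) = 2*1 = 2)
l(-5, m(1)) + (4 - 6)*1 = 2 + (4 - 6)*1 = 2 - 2*1 = 2 - 2 = 0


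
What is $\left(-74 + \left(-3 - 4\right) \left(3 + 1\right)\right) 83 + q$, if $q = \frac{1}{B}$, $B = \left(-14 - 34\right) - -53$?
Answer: $- \frac{42329}{5} \approx -8465.8$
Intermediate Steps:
$B = 5$ ($B = \left(-14 - 34\right) + 53 = -48 + 53 = 5$)
$q = \frac{1}{5} \approx 0.2$
$\left(-74 + \left(-3 - 4\right) \left(3 + 1\right)\right) 83 + q = \left(-74 + \left(-3 - 4\right) \left(3 + 1\right)\right) 83 + \frac{1}{5} = \left(-74 - 28\right) 83 + \frac{1}{5} = \left(-102\right) 83 + \frac{1}{5} = -8466 + \frac{1}{5} = - \frac{42329}{5}$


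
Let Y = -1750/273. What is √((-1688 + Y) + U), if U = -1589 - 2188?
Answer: I*√8322015/39 ≈ 73.969*I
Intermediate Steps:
Y = -250/39 (Y = -1750*1/273 = -250/39 ≈ -6.4103)
U = -3777
√((-1688 + Y) + U) = √((-1688 - 250/39) - 3777) = √(-66082/39 - 3777) = √(-213385/39) = I*√8322015/39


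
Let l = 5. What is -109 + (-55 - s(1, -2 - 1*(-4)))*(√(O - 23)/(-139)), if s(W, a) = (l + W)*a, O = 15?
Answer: -109 + 134*I*√2/139 ≈ -109.0 + 1.3633*I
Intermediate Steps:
s(W, a) = a*(5 + W) (s(W, a) = (5 + W)*a = a*(5 + W))
-109 + (-55 - s(1, -2 - 1*(-4)))*(√(O - 23)/(-139)) = -109 + (-55 - (-2 - 1*(-4))*(5 + 1))*(√(15 - 23)/(-139)) = -109 + (-55 - (-2 + 4)*6)*(√(-8)*(-1/139)) = -109 + (-55 - 2*6)*((2*I*√2)*(-1/139)) = -109 + (-55 - 1*12)*(-2*I*√2/139) = -109 + (-55 - 12)*(-2*I*√2/139) = -109 - (-134)*I*√2/139 = -109 + 134*I*√2/139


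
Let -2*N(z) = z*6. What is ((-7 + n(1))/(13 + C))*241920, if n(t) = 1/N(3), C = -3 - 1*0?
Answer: -172032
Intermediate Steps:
C = -3 (C = -3 + 0 = -3)
N(z) = -3*z (N(z) = -z*6/2 = -3*z)
n(t) = -⅑ (n(t) = 1/(-3*3) = 1/(-9) = -⅑)
((-7 + n(1))/(13 + C))*241920 = ((-7 - ⅑)/(13 - 3))*241920 = -64/9/10*241920 = -64/9*⅒*241920 = -32/45*241920 = -172032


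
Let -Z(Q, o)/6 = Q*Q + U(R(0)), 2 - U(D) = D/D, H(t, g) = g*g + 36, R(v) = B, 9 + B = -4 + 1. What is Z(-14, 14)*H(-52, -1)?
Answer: -43734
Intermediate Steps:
B = -12 (B = -9 + (-4 + 1) = -9 - 3 = -12)
R(v) = -12
H(t, g) = 36 + g² (H(t, g) = g² + 36 = 36 + g²)
U(D) = 1 (U(D) = 2 - D/D = 2 - 1*1 = 2 - 1 = 1)
Z(Q, o) = -6 - 6*Q² (Z(Q, o) = -6*(Q*Q + 1) = -6*(Q² + 1) = -6*(1 + Q²) = -6 - 6*Q²)
Z(-14, 14)*H(-52, -1) = (-6 - 6*(-14)²)*(36 + (-1)²) = (-6 - 6*196)*(36 + 1) = (-6 - 1176)*37 = -1182*37 = -43734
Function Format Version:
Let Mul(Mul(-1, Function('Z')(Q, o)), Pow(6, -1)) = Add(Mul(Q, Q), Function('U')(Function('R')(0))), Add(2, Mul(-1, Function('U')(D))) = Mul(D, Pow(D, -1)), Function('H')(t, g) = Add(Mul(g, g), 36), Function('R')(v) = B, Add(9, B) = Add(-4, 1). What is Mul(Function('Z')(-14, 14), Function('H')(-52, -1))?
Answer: -43734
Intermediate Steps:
B = -12 (B = Add(-9, Add(-4, 1)) = Add(-9, -3) = -12)
Function('R')(v) = -12
Function('H')(t, g) = Add(36, Pow(g, 2)) (Function('H')(t, g) = Add(Pow(g, 2), 36) = Add(36, Pow(g, 2)))
Function('U')(D) = 1 (Function('U')(D) = Add(2, Mul(-1, Mul(D, Pow(D, -1)))) = Add(2, Mul(-1, 1)) = Add(2, -1) = 1)
Function('Z')(Q, o) = Add(-6, Mul(-6, Pow(Q, 2))) (Function('Z')(Q, o) = Mul(-6, Add(Mul(Q, Q), 1)) = Mul(-6, Add(Pow(Q, 2), 1)) = Mul(-6, Add(1, Pow(Q, 2))) = Add(-6, Mul(-6, Pow(Q, 2))))
Mul(Function('Z')(-14, 14), Function('H')(-52, -1)) = Mul(Add(-6, Mul(-6, Pow(-14, 2))), Add(36, Pow(-1, 2))) = Mul(Add(-6, Mul(-6, 196)), Add(36, 1)) = Mul(Add(-6, -1176), 37) = Mul(-1182, 37) = -43734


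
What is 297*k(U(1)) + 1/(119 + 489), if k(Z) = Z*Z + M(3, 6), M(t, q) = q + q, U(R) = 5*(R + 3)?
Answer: 74397313/608 ≈ 1.2236e+5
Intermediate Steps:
U(R) = 15 + 5*R (U(R) = 5*(3 + R) = 15 + 5*R)
M(t, q) = 2*q
k(Z) = 12 + Z² (k(Z) = Z*Z + 2*6 = Z² + 12 = 12 + Z²)
297*k(U(1)) + 1/(119 + 489) = 297*(12 + (15 + 5*1)²) + 1/(119 + 489) = 297*(12 + (15 + 5)²) + 1/608 = 297*(12 + 20²) + 1/608 = 297*(12 + 400) + 1/608 = 297*412 + 1/608 = 122364 + 1/608 = 74397313/608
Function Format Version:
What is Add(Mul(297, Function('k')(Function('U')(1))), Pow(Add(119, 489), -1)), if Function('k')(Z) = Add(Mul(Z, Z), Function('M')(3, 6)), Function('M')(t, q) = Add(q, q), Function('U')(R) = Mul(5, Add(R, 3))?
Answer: Rational(74397313, 608) ≈ 1.2236e+5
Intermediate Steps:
Function('U')(R) = Add(15, Mul(5, R)) (Function('U')(R) = Mul(5, Add(3, R)) = Add(15, Mul(5, R)))
Function('M')(t, q) = Mul(2, q)
Function('k')(Z) = Add(12, Pow(Z, 2)) (Function('k')(Z) = Add(Mul(Z, Z), Mul(2, 6)) = Add(Pow(Z, 2), 12) = Add(12, Pow(Z, 2)))
Add(Mul(297, Function('k')(Function('U')(1))), Pow(Add(119, 489), -1)) = Add(Mul(297, Add(12, Pow(Add(15, Mul(5, 1)), 2))), Pow(Add(119, 489), -1)) = Add(Mul(297, Add(12, Pow(Add(15, 5), 2))), Pow(608, -1)) = Add(Mul(297, Add(12, Pow(20, 2))), Rational(1, 608)) = Add(Mul(297, Add(12, 400)), Rational(1, 608)) = Add(Mul(297, 412), Rational(1, 608)) = Add(122364, Rational(1, 608)) = Rational(74397313, 608)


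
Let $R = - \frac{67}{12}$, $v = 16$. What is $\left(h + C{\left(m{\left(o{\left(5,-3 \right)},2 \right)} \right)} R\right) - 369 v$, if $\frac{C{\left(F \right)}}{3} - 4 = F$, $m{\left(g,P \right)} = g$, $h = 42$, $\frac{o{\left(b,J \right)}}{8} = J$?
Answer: $-5527$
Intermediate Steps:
$o{\left(b,J \right)} = 8 J$
$C{\left(F \right)} = 12 + 3 F$
$R = - \frac{67}{12}$ ($R = \left(-67\right) \frac{1}{12} = - \frac{67}{12} \approx -5.5833$)
$\left(h + C{\left(m{\left(o{\left(5,-3 \right)},2 \right)} \right)} R\right) - 369 v = \left(42 + \left(12 + 3 \cdot 8 \left(-3\right)\right) \left(- \frac{67}{12}\right)\right) - 369 \cdot 16 = \left(42 + \left(12 + 3 \left(-24\right)\right) \left(- \frac{67}{12}\right)\right) - 5904 = \left(42 + \left(12 - 72\right) \left(- \frac{67}{12}\right)\right) - 5904 = \left(42 - -335\right) - 5904 = \left(42 + 335\right) - 5904 = 377 - 5904 = -5527$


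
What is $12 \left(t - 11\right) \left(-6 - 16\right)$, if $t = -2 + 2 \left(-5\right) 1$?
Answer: $6072$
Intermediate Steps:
$t = -12$ ($t = -2 - 10 = -12$)
$12 \left(t - 11\right) \left(-6 - 16\right) = 12 \left(-12 - 11\right) \left(-6 - 16\right) = 12 \left(\left(-23\right) \left(-22\right)\right) = 12 \cdot 506 = 6072$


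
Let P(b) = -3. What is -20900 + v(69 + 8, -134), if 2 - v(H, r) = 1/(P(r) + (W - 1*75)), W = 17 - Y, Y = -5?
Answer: -1170287/56 ≈ -20898.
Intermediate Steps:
W = 22 (W = 17 - 1*(-5) = 17 + 5 = 22)
v(H, r) = 113/56 (v(H, r) = 2 - 1/(-3 + (22 - 1*75)) = 2 - 1/(-3 + (22 - 75)) = 2 - 1/(-3 - 53) = 2 - 1/(-56) = 2 - 1*(-1/56) = 2 + 1/56 = 113/56)
-20900 + v(69 + 8, -134) = -20900 + 113/56 = -1170287/56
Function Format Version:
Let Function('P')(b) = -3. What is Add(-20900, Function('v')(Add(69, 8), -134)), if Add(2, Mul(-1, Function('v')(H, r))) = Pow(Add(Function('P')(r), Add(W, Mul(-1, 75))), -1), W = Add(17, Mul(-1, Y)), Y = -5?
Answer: Rational(-1170287, 56) ≈ -20898.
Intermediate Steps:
W = 22 (W = Add(17, Mul(-1, -5)) = Add(17, 5) = 22)
Function('v')(H, r) = Rational(113, 56) (Function('v')(H, r) = Add(2, Mul(-1, Pow(Add(-3, Add(22, Mul(-1, 75))), -1))) = Add(2, Mul(-1, Pow(Add(-3, Add(22, -75)), -1))) = Add(2, Mul(-1, Pow(Add(-3, -53), -1))) = Add(2, Mul(-1, Pow(-56, -1))) = Add(2, Mul(-1, Rational(-1, 56))) = Add(2, Rational(1, 56)) = Rational(113, 56))
Add(-20900, Function('v')(Add(69, 8), -134)) = Add(-20900, Rational(113, 56)) = Rational(-1170287, 56)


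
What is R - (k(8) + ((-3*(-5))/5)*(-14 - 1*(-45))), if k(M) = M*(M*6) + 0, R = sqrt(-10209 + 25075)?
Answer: -477 + sqrt(14866) ≈ -355.07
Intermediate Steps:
R = sqrt(14866) ≈ 121.93
k(M) = 6*M**2 (k(M) = M*(6*M) + 0 = 6*M**2 + 0 = 6*M**2)
R - (k(8) + ((-3*(-5))/5)*(-14 - 1*(-45))) = sqrt(14866) - (6*8**2 + ((-3*(-5))/5)*(-14 - 1*(-45))) = sqrt(14866) - (6*64 + ((1/5)*15)*(-14 + 45)) = sqrt(14866) - (384 + 3*31) = sqrt(14866) - (384 + 93) = sqrt(14866) - 1*477 = sqrt(14866) - 477 = -477 + sqrt(14866)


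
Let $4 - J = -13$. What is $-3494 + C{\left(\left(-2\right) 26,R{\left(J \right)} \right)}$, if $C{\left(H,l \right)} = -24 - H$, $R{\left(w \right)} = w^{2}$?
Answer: $-3466$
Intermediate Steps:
$J = 17$ ($J = 4 - -13 = 4 + 13 = 17$)
$-3494 + C{\left(\left(-2\right) 26,R{\left(J \right)} \right)} = -3494 - \left(24 - 52\right) = -3494 - -28 = -3494 + \left(-24 + 52\right) = -3494 + 28 = -3466$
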